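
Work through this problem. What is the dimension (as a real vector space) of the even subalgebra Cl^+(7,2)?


Even subalgebra dimension = 2^(n-1)
n = 7 + 2 = 9
2^(9 - 1) = 2^8 = 256
Verification: sum of C(9,k) for even k = 1 + 36 + 126 + 84 + 9 = 256
Result = 256


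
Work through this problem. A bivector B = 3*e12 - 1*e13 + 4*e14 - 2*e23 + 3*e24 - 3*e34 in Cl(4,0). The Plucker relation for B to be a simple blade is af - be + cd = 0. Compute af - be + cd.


Plucker relation: af - be + cd
a*f = 3*(-3) = -9
b*e = (-1)*3 = -3
c*d = 4*(-2) = -8
af - be + cd = -9 - (-3) + (-8)
= -14


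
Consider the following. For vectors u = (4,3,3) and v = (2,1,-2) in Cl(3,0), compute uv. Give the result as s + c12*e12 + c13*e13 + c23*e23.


In Cl(3,0): e_i^2 = 1, e_ie_j = -e_je_i for i != j.
Scalar part = u . v = 4*2 + 3*1 + 3*(-2)
= 8 + 3 + (-6) = 5
e12 coeff = 4*1 - 3*2 = 4 - 6 = -2
e13 coeff = 4*(-2) - 3*2 = -8 - 6 = -14
e23 coeff = 3*(-2) - 3*1 = -6 - 3 = -9
uv = 5 - 2*e12 - 14*e13 - 9*e23


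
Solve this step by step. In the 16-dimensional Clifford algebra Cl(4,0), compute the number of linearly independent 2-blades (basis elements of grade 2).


Number of grade-k basis blades in Cl(p,q) with n = p + q is C(n, k).
n = 4 + 0 = 4
C(4, 2) = 4! / (2! * 2!)
= 24 / (2 * 2)
= 6


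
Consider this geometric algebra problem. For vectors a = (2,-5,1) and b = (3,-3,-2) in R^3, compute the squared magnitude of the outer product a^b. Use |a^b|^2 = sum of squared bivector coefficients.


a wedge b = (a1*b2 - a2*b1)*e12 + (a1*b3 - a3*b1)*e13 + (a2*b3 - a3*b2)*e23
e12 coeff: 2*(-3) - (-5)*3 = -6 - (-15) = 9
e13 coeff: 2*(-2) - 1*3 = -4 - 3 = -7
e23 coeff: (-5)*(-2) - 1*(-3) = 10 - (-3) = 13
|a wedge b|^2 = 9^2 + (-7)^2 + 13^2
= 81 + 49 + 169
= 299


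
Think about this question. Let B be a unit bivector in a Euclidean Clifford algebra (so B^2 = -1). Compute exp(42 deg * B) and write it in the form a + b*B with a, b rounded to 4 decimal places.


For a unit bivector B with B^2 = -1, the exponential series gives
e^(theta*B) = cos(theta) + sin(theta)*B (the GA analogue of Euler's formula).
theta = 42 degrees = 0.733038 rad
cos(42 deg) = 0.7431
sin(42 deg) = 0.6691
exp(theta*B) = 0.7431 + 0.6691*B


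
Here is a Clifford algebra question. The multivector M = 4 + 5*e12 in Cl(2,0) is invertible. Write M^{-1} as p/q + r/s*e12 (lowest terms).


M = 4 + 5*e12, where e12^2 = -1.
Since M commutes with its reverse ~M = a - b*e12, M * ~M = a^2 - b^2*e12^2 = a^2 + b^2.
So M^{-1} = ~M / (a^2 + b^2) = (a - b*e12)/(a^2 + b^2).
a^2 + b^2 = 16 + 25 = 41
Scalar part = 4/41 = 4/41
Bivector coeff = -5/41 = -5/41
M^{-1} = 4/41 - 5/41*e12


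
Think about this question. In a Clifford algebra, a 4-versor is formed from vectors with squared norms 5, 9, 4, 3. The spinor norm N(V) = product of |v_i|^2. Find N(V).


Spinor norm N(V) = |v1|^2 * |v2|^2 * ... * |v4|^2
= 5 * 9 * 4 * 3
Running product: 5, 45, 180, 540
N(V) = 540


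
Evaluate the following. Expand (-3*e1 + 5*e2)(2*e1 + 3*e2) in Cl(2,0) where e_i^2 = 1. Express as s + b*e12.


Expand: (-3*e1 + 5*e2)(2*e1 + 3*e2)
= (-3)*2*e1e1 + (-3)*3*e1e2 + 5*2*e2e1 + 5*3*e2e2
Using e1^2 = e2^2 = 1, e2e1 = -e1e2:
Scalar part s = (-3)*2 + 5*3 = -6 + 15 = 9
Bivector part b = (-3)*3 - 5*2 = -9 - 10 = -19
uv = 9 - 19*e12


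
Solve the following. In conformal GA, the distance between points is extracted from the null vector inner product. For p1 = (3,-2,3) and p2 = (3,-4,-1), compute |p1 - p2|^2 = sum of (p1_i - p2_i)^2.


p1 - p2 = (0, 2, 4)
|p1 - p2|^2 = 0^2 + 2^2 + 4^2
= 0 + 4 + 16
= 20


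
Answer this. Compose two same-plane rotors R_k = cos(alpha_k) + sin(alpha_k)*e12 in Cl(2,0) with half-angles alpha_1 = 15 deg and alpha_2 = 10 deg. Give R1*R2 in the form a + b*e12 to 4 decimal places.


Same-plane rotors commute and their half-angles add:
R1*R2 = cos(a1 + a2) + sin(a1 + a2)*e12.
a1 + a2 = 15 + 10 = 25 deg
cos(25 deg) = 0.9063
sin(25 deg) = 0.4226
R1*R2 = 0.9063 + 0.4226*e12


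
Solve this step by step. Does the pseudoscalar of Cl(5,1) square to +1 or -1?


The pseudoscalar I = e1...e_n (product of all n generators) of Cl(p,q) satisfies I^2 = (-1)^(q + n(n-1)/2).
p = 5, q = 1, n = p + q = 6
n(n-1)/2 = 6 * 5 / 2 = 15
Exponent = q + n(n-1)/2 = 1 + 15 = 16
I^2 = (-1)^16 = +1


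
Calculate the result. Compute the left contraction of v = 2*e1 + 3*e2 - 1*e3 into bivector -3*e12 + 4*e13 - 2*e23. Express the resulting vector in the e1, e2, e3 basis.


Left contraction v _| B = <vB>_1 (grade-1 part of the geometric product vB).
Using e1_|e12 = e2, e2_|e12 = -e1, e1_|e13 = e3, e3_|e13 = -e1, e2_|e23 = e3, e3_|e23 = -e2:
e1 coeff: -v2*b12 - v3*b13 = -(3)*(-3) - (-1)*(4) = 13
e2 coeff: v1*b12 - v3*b23 = (2)*(-3) - (-1)*(-2) = -8
e3 coeff: v1*b13 + v2*b23 = (2)*(4) + (3)*(-2) = 2
v _| B = 13*e1 - 8*e2 + 2*e3


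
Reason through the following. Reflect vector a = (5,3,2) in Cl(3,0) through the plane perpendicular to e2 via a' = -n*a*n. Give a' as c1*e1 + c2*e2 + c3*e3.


Reflection formula: a' = -n*a*n, with n = e2 (unit vector, n^2 = 1).
For reflection through hyperplane perp to e2:
The component along e2 flips sign, others stay.
a = (5, 3, 2)
a' = (5, -3, 2)
a' = 5*e1 - 3*e2 + 2*e3


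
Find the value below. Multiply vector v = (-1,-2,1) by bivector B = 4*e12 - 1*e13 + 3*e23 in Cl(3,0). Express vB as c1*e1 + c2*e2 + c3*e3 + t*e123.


vB has grade-1 (vector) and grade-3 (trivector) parts: vB = (v _| B) + (v ^ B).
Vector part <vB>_1:
  e1: -v2*b12 - v3*b13 = -(-2)*(4) - (1)*(-1) = 9
  e2: v1*b12 - v3*b23 = (-1)*(4) - (1)*(3) = -7
  e3: v1*b13 + v2*b23 = (-1)*(-1) + (-2)*(3) = -5
Trivector part <vB>_3:
  e123: v1*b23 - v2*b13 + v3*b12 = (-1)*(3) - (-2)*(-1) + (1)*(4) = -1
vB = 9*e1 - 7*e2 - 5*e3 - 1*e123


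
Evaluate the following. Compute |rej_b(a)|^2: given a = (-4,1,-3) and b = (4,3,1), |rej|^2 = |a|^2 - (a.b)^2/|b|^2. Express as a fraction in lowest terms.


|a|^2 = (-4)^2 + 1^2 + (-3)^2 = 26
|b|^2 = 4^2 + 3^2 + 1^2 = 26
a . b = (-4)*4 + 1*3 + (-3)*1 = -16
(a.b)^2 = (-16)^2 = 256
|rej|^2 = 26 - 256/26
= (676 - 256)/26
= 420/26
In lowest terms: 210/13


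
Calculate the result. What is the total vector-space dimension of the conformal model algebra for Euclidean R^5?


The conformal model of R^5 uses Cl(6,1): the 5 Euclidean generators plus two extra orthogonal generators e+ (e+^2 = +1) and e- (e-^2 = -1), from which the null vectors e0, einf are built.
Number of generators m = 5 + 2 = 7.
dim Cl(p,q) = 2^m = 2^7 = 128


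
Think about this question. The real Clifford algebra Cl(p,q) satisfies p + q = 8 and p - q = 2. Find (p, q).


We need p + q = 8 and p - q = 2.
Adding: 2p = 8 + 2 = 10, so p = 5.
Then q = 8 - 5 = 3.
(p, q) = (5, 3)


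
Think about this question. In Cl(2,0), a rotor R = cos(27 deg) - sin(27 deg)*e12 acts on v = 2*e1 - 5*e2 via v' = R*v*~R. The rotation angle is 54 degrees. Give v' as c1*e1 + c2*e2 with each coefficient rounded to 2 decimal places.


Rotor R = cos(27deg) - sin(27deg)*e12
Rotation angle theta = 2 * 27 = 54 degrees
v' = R*v*~R rotates v by theta.
cos(54deg) = 0.5878, sin(54deg) = 0.8090
v'_1 = 2*cos(54deg) - (-5)*sin(54deg)
= 2*0.5878 - (-5)*0.8090
= 5.22
v'_2 = 2*sin(54deg) + (-5)*cos(54deg)
= 2*0.8090 + (-5)*0.5878
= -1.32
v' = 5.22*e1 - 1.32*e2


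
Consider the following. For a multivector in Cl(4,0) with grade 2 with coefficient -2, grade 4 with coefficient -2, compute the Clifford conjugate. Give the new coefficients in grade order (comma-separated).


Clifford conjugate sign for grade k: (-1)^(k(k+1)/2)
Grade 2: (-1)^(2*3/2) = (-1)^3 = -1, coeff -2 -> 2
Grade 4: (-1)^(4*5/2) = (-1)^10 = 1, coeff -2 -> -2
Conjugated coefficients: 2, -2


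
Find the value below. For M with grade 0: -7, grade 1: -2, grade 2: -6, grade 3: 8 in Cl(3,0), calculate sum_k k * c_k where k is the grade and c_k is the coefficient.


Grade-weighted sum = sum of grade_k * coefficient_k
0*(-7) = 0
1*(-2) = -2
2*(-6) = -12
3*8 = 24
Total = 0 + (-2) + (-12) + 24 = 10


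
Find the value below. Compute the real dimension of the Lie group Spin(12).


Spin(n) double-covers SO(n); both have Lie algebra so(n) of dimension n(n-1)/2.
n = 12
n(n-1) = 12 * 11 = 132
dim Spin(12) = 132/2 = 66


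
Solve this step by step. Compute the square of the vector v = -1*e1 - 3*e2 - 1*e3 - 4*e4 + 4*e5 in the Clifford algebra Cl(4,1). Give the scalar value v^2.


v^2 = sum of c_i^2 * e_i^2
Positive signature terms (e_i^2 = +1): (-1)^2 + (-3)^2 + (-1)^2 + (-4)^2 = 27
Negative signature terms (e_j^2 = -1): 4^2 = 16
v^2 = 27 - 16 = 11


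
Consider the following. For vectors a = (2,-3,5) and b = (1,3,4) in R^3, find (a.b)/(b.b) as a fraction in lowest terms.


Projection coefficient = (a . b) / (b . b)
a . b = 2*1 + (-3)*3 + 5*4
= 2 + (-9) + 20 = 13
b . b = 1^2 + 3^2 + 4^2
= 1 + 9 + 16 = 26
Coefficient = 13/26
In lowest terms: 1/2


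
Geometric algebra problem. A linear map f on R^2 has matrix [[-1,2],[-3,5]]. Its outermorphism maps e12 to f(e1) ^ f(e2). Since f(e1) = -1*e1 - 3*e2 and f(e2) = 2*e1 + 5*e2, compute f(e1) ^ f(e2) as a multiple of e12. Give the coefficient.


The outermorphism of a linear map f sends e1^e2 to f(e1)^f(e2).
f(e1) = -1*e1 - 3*e2
f(e2) = 2*e1 + 5*e2
f(e1) ^ f(e2) = (-1*e1 - 3*e2) ^ (2*e1 + 5*e2)
= (-1)*5*e12 + (-3)*2*e21
= (-5 - (-6))*e12
= 1*e12
Coefficient = 1


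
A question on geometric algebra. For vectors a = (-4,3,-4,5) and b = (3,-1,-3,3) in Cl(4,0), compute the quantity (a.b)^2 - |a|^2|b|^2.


a . b = (-4)*3 + 3*(-1) + (-4)*(-3) + 5*3
= -12 + (-3) + 12 + 15 = 12
|a|^2 = (-4)^2 + 3^2 + (-4)^2 + 5^2 = 66
|b|^2 = 3^2 + (-1)^2 + (-3)^2 + 3^2 = 28
(a.b)^2 = 12^2 = 144
|a|^2 * |b|^2 = 66 * 28 = 1848
Result = 144 - 1848 = -1704


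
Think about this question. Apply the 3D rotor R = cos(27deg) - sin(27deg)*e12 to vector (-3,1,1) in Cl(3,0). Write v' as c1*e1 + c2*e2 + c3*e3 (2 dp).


Rotor R = cos(27deg) - sin(27deg)*e12
Rotation angle theta = 2 * 27 = 54 degrees in the e12 plane (e1 -> e2).
The component perpendicular to the plane (e3) is invariant: v'_3 = v3 = 1.00
cos(54deg) = 0.5878, sin(54deg) = 0.8090
v'_1 = v1*cos(theta) - v2*sin(theta) = -3*0.5878 - 1*0.8090 = -2.57
v'_2 = v1*sin(theta) + v2*cos(theta) = -3*0.8090 + 1*0.5878 = -1.84
v' = -2.57*e1 - 1.84*e2 + 1.00*e3


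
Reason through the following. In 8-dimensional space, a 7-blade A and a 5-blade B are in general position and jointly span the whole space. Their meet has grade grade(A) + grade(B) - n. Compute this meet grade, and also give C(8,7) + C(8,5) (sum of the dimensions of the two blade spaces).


Meet grade = grade(A) + grade(B) - n
= 7 + 5 - 8 = 4
C(8,7) = 8
C(8,5) = 56
dim_A + dim_B = 8 + 56 = 64


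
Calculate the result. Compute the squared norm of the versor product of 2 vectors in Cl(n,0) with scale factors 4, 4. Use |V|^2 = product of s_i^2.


Each vector v_i has |v_i|^2 = s_i^2
Squared scales: 4^2 = 16, 4^2 = 16
|V|^2 = 16 * 16
= 256


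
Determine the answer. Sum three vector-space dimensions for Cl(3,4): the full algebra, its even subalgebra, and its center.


n = 3 + 4 = 7
Total dim = 2^7 = 128
Even subalgebra dim = 2^6 = 64
n is odd, so center dim = 2
Sum = 128 + 64 + 2 = 194


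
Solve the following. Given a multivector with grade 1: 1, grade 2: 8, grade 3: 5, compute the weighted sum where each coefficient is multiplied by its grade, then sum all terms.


Grade-weighted sum = sum of grade_k * coefficient_k
1*1 = 1
2*8 = 16
3*5 = 15
Total = 1 + 16 + 15 = 32


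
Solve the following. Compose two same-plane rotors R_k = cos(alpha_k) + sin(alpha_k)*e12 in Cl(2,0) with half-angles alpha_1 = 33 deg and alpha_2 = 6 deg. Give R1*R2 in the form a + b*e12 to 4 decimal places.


Same-plane rotors commute and their half-angles add:
R1*R2 = cos(a1 + a2) + sin(a1 + a2)*e12.
a1 + a2 = 33 + 6 = 39 deg
cos(39 deg) = 0.7771
sin(39 deg) = 0.6293
R1*R2 = 0.7771 + 0.6293*e12


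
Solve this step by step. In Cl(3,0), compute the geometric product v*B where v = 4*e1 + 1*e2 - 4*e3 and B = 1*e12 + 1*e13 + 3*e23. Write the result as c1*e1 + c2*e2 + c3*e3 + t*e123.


vB has grade-1 (vector) and grade-3 (trivector) parts: vB = (v _| B) + (v ^ B).
Vector part <vB>_1:
  e1: -v2*b12 - v3*b13 = -(1)*(1) - (-4)*(1) = 3
  e2: v1*b12 - v3*b23 = (4)*(1) - (-4)*(3) = 16
  e3: v1*b13 + v2*b23 = (4)*(1) + (1)*(3) = 7
Trivector part <vB>_3:
  e123: v1*b23 - v2*b13 + v3*b12 = (4)*(3) - (1)*(1) + (-4)*(1) = 7
vB = 3*e1 + 16*e2 + 7*e3 + 7*e123


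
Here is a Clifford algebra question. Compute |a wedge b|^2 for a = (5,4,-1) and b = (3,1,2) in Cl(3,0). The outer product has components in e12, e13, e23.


a wedge b = (a1*b2 - a2*b1)*e12 + (a1*b3 - a3*b1)*e13 + (a2*b3 - a3*b2)*e23
e12 coeff: 5*1 - 4*3 = 5 - 12 = -7
e13 coeff: 5*2 - (-1)*3 = 10 - (-3) = 13
e23 coeff: 4*2 - (-1)*1 = 8 - (-1) = 9
|a wedge b|^2 = (-7)^2 + 13^2 + 9^2
= 49 + 169 + 81
= 299


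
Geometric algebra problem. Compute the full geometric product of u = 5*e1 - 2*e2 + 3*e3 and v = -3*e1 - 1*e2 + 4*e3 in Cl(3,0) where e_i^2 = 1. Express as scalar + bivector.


In Cl(3,0): e_i^2 = 1, e_ie_j = -e_je_i for i != j.
Scalar part = u . v = 5*(-3) + (-2)*(-1) + 3*4
= -15 + 2 + 12 = -1
e12 coeff = 5*(-1) - (-2)*(-3) = -5 - 6 = -11
e13 coeff = 5*4 - 3*(-3) = 20 - (-9) = 29
e23 coeff = (-2)*4 - 3*(-1) = -8 - (-3) = -5
uv = -1 - 11*e12 + 29*e13 - 5*e23


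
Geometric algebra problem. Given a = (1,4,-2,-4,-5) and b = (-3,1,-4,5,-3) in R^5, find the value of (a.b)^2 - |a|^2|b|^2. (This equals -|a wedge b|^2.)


a . b = 1*(-3) + 4*1 + (-2)*(-4) + (-4)*5 + (-5)*(-3)
= -3 + 4 + 8 + (-20) + 15 = 4
|a|^2 = 1^2 + 4^2 + (-2)^2 + (-4)^2 + (-5)^2 = 62
|b|^2 = (-3)^2 + 1^2 + (-4)^2 + 5^2 + (-3)^2 = 60
(a.b)^2 = 4^2 = 16
|a|^2 * |b|^2 = 62 * 60 = 3720
Result = 16 - 3720 = -3704


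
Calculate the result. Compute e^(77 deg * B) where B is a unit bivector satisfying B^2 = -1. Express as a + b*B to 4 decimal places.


For a unit bivector B with B^2 = -1, the exponential series gives
e^(theta*B) = cos(theta) + sin(theta)*B (the GA analogue of Euler's formula).
theta = 77 degrees = 1.343904 rad
cos(77 deg) = 0.2250
sin(77 deg) = 0.9744
exp(theta*B) = 0.2250 + 0.9744*B


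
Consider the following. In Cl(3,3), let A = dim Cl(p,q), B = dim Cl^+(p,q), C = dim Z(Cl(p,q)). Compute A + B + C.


n = 3 + 3 = 6
Total dim = 2^6 = 64
Even subalgebra dim = 2^5 = 32
n is even, so center dim = 1
Sum = 64 + 32 + 1 = 97


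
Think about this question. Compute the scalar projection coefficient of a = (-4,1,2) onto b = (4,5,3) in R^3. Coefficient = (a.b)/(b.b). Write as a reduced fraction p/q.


Projection coefficient = (a . b) / (b . b)
a . b = (-4)*4 + 1*5 + 2*3
= -16 + 5 + 6 = -5
b . b = 4^2 + 5^2 + 3^2
= 16 + 25 + 9 = 50
Coefficient = -5/50
In lowest terms: -1/10


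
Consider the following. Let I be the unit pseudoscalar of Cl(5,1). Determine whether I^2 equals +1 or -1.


The pseudoscalar I = e1...e_n (product of all n generators) of Cl(p,q) satisfies I^2 = (-1)^(q + n(n-1)/2).
p = 5, q = 1, n = p + q = 6
n(n-1)/2 = 6 * 5 / 2 = 15
Exponent = q + n(n-1)/2 = 1 + 15 = 16
I^2 = (-1)^16 = +1


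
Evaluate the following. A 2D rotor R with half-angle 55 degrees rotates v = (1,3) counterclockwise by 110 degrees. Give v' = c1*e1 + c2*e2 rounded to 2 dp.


Rotor R = cos(55deg) - sin(55deg)*e12
Rotation angle theta = 2 * 55 = 110 degrees
v' = R*v*~R rotates v by theta.
cos(110deg) = -0.3420, sin(110deg) = 0.9397
v'_1 = 1*cos(110deg) - 3*sin(110deg)
= 1*(-0.3420) - 3*0.9397
= -3.16
v'_2 = 1*sin(110deg) + 3*cos(110deg)
= 1*0.9397 + 3*(-0.3420)
= -0.09
v' = -3.16*e1 - 0.09*e2


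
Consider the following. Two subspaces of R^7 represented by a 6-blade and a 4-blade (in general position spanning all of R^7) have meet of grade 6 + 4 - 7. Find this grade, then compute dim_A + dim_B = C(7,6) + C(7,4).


Meet grade = grade(A) + grade(B) - n
= 6 + 4 - 7 = 3
C(7,6) = 7
C(7,4) = 35
dim_A + dim_B = 7 + 35 = 42


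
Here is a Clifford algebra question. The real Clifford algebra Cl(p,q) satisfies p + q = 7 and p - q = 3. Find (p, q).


We need p + q = 7 and p - q = 3.
Adding: 2p = 7 + 3 = 10, so p = 5.
Then q = 7 - 5 = 2.
(p, q) = (5, 2)


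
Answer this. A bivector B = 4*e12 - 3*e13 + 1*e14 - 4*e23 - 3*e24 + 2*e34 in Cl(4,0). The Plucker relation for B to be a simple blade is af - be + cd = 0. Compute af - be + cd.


Plucker relation: af - be + cd
a*f = 4*2 = 8
b*e = (-3)*(-3) = 9
c*d = 1*(-4) = -4
af - be + cd = 8 - 9 + (-4)
= -5


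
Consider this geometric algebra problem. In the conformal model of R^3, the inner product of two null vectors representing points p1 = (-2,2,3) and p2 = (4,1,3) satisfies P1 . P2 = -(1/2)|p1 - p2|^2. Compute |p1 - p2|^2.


p1 - p2 = (-6, 1, 0)
|p1 - p2|^2 = (-6)^2 + 1^2 + 0^2
= 36 + 1 + 0
= 37


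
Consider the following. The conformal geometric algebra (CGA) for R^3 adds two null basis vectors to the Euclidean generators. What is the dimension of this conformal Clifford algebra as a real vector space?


The conformal model of R^3 uses Cl(4,1): the 3 Euclidean generators plus two extra orthogonal generators e+ (e+^2 = +1) and e- (e-^2 = -1), from which the null vectors e0, einf are built.
Number of generators m = 3 + 2 = 5.
dim Cl(p,q) = 2^m = 2^5 = 32


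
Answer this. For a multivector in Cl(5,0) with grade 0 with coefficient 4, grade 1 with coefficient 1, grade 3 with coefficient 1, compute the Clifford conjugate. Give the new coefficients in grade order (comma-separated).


Clifford conjugate sign for grade k: (-1)^(k(k+1)/2)
Grade 0: (-1)^(0*1/2) = (-1)^0 = 1, coeff 4 -> 4
Grade 1: (-1)^(1*2/2) = (-1)^1 = -1, coeff 1 -> -1
Grade 3: (-1)^(3*4/2) = (-1)^6 = 1, coeff 1 -> 1
Conjugated coefficients: 4, -1, 1


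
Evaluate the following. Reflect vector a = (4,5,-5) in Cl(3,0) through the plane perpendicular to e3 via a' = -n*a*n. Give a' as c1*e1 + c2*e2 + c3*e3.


Reflection formula: a' = -n*a*n, with n = e3 (unit vector, n^2 = 1).
For reflection through hyperplane perp to e3:
The component along e3 flips sign, others stay.
a = (4, 5, -5)
a' = (4, 5, 5)
a' = 4*e1 + 5*e2 + 5*e3


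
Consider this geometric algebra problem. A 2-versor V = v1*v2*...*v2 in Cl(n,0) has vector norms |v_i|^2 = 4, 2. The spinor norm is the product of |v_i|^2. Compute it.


Spinor norm N(V) = |v1|^2 * |v2|^2 * ... * |v2|^2
= 4 * 2
Running product: 4, 8
N(V) = 8


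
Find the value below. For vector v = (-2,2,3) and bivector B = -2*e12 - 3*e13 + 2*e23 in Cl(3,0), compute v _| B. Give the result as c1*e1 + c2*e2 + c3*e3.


Left contraction v _| B = <vB>_1 (grade-1 part of the geometric product vB).
Using e1_|e12 = e2, e2_|e12 = -e1, e1_|e13 = e3, e3_|e13 = -e1, e2_|e23 = e3, e3_|e23 = -e2:
e1 coeff: -v2*b12 - v3*b13 = -(2)*(-2) - (3)*(-3) = 13
e2 coeff: v1*b12 - v3*b23 = (-2)*(-2) - (3)*(2) = -2
e3 coeff: v1*b13 + v2*b23 = (-2)*(-3) + (2)*(2) = 10
v _| B = 13*e1 - 2*e2 + 10*e3


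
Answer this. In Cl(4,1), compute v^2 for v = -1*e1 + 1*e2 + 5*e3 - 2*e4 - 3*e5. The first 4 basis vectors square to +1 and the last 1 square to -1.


v^2 = sum of c_i^2 * e_i^2
Positive signature terms (e_i^2 = +1): (-1)^2 + 1^2 + 5^2 + (-2)^2 = 31
Negative signature terms (e_j^2 = -1): (-3)^2 = 9
v^2 = 31 - 9 = 22


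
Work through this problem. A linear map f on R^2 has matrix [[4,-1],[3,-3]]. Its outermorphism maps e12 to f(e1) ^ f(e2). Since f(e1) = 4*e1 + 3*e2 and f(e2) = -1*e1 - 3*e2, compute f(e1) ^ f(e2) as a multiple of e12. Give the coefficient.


The outermorphism of a linear map f sends e1^e2 to f(e1)^f(e2).
f(e1) = 4*e1 + 3*e2
f(e2) = -1*e1 - 3*e2
f(e1) ^ f(e2) = (4*e1 + 3*e2) ^ (-1*e1 - 3*e2)
= 4*(-3)*e12 + 3*(-1)*e21
= (-12 - (-3))*e12
= -9*e12
Coefficient = -9


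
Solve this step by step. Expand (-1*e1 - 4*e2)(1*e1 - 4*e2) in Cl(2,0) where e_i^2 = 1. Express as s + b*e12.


Expand: (-1*e1 - 4*e2)(1*e1 - 4*e2)
= (-1)*1*e1e1 + (-1)*(-4)*e1e2 + (-4)*1*e2e1 + (-4)*(-4)*e2e2
Using e1^2 = e2^2 = 1, e2e1 = -e1e2:
Scalar part s = (-1)*1 + (-4)*(-4) = -1 + 16 = 15
Bivector part b = (-1)*(-4) - (-4)*1 = 4 - (-4) = 8
uv = 15 + 8*e12


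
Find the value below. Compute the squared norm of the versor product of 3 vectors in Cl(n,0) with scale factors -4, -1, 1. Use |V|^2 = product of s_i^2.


Each vector v_i has |v_i|^2 = s_i^2
Squared scales: (-4)^2 = 16, (-1)^2 = 1, 1^2 = 1
|V|^2 = 16 * 1 * 1
= 16


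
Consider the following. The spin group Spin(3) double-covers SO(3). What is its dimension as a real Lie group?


Spin(n) double-covers SO(n); both have Lie algebra so(n) of dimension n(n-1)/2.
n = 3
n(n-1) = 3 * 2 = 6
dim Spin(3) = 6/2 = 3


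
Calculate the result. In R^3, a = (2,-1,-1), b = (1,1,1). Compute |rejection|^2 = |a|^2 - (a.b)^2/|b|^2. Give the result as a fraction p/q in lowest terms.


|a|^2 = 2^2 + (-1)^2 + (-1)^2 = 6
|b|^2 = 1^2 + 1^2 + 1^2 = 3
a . b = 2*1 + (-1)*1 + (-1)*1 = 0
(a.b)^2 = 0^2 = 0
|rej|^2 = 6 - 0/3
= (18 - 0)/3
= 18/3
In lowest terms: 6/1


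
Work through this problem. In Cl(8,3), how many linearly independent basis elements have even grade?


Even subalgebra dimension = 2^(n-1)
n = 8 + 3 = 11
2^(11 - 1) = 2^10 = 1024
Verification: sum of C(11,k) for even k = 1 + 55 + 330 + 462 + 165 + 11 = 1024
Result = 1024


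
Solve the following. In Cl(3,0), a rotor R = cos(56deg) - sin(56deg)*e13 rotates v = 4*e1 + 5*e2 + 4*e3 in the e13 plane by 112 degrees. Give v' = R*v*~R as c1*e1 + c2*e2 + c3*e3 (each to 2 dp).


Rotor R = cos(56deg) - sin(56deg)*e13
Rotation angle theta = 2 * 56 = 112 degrees in the e13 plane (e1 -> e3).
The component perpendicular to the plane (e2) is invariant: v'_2 = v2 = 5.00
cos(112deg) = -0.3746, sin(112deg) = 0.9272
v'_1 = v1*cos(theta) - v3*sin(theta) = 4*(-0.3746) - 4*0.9272 = -5.21
v'_3 = v1*sin(theta) + v3*cos(theta) = 4*0.9272 + 4*(-0.3746) = 2.21
v' = -5.21*e1 + 5.00*e2 + 2.21*e3


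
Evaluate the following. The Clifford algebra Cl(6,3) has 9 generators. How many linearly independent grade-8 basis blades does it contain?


Number of grade-k basis blades in Cl(p,q) with n = p + q is C(n, k).
n = 6 + 3 = 9
C(9, 8) = 9! / (8! * 1!)
= 362880 / (40320 * 1)
= 9


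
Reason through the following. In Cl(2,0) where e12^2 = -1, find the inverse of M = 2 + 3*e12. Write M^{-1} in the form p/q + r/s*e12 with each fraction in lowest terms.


M = 2 + 3*e12, where e12^2 = -1.
Since M commutes with its reverse ~M = a - b*e12, M * ~M = a^2 - b^2*e12^2 = a^2 + b^2.
So M^{-1} = ~M / (a^2 + b^2) = (a - b*e12)/(a^2 + b^2).
a^2 + b^2 = 4 + 9 = 13
Scalar part = 2/13 = 2/13
Bivector coeff = -3/13 = -3/13
M^{-1} = 2/13 - 3/13*e12


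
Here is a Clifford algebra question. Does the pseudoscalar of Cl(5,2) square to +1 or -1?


The pseudoscalar I = e1...e_n (product of all n generators) of Cl(p,q) satisfies I^2 = (-1)^(q + n(n-1)/2).
p = 5, q = 2, n = p + q = 7
n(n-1)/2 = 7 * 6 / 2 = 21
Exponent = q + n(n-1)/2 = 2 + 21 = 23
I^2 = (-1)^23 = -1


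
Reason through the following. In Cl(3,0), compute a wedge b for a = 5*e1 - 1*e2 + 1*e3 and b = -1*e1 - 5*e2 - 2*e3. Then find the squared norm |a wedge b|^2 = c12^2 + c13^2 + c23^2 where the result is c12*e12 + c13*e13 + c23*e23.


a wedge b = (a1*b2 - a2*b1)*e12 + (a1*b3 - a3*b1)*e13 + (a2*b3 - a3*b2)*e23
e12 coeff: 5*(-5) - (-1)*(-1) = -25 - 1 = -26
e13 coeff: 5*(-2) - 1*(-1) = -10 - (-1) = -9
e23 coeff: (-1)*(-2) - 1*(-5) = 2 - (-5) = 7
|a wedge b|^2 = (-26)^2 + (-9)^2 + 7^2
= 676 + 81 + 49
= 806


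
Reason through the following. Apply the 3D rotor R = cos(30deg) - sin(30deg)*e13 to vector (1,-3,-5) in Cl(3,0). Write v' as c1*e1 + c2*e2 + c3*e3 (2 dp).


Rotor R = cos(30deg) - sin(30deg)*e13
Rotation angle theta = 2 * 30 = 60 degrees in the e13 plane (e1 -> e3).
The component perpendicular to the plane (e2) is invariant: v'_2 = v2 = -3.00
cos(60deg) = 0.5000, sin(60deg) = 0.8660
v'_1 = v1*cos(theta) - v3*sin(theta) = 1*0.5000 - (-5)*0.8660 = 4.83
v'_3 = v1*sin(theta) + v3*cos(theta) = 1*0.8660 + (-5)*0.5000 = -1.63
v' = 4.83*e1 - 3.00*e2 - 1.63*e3


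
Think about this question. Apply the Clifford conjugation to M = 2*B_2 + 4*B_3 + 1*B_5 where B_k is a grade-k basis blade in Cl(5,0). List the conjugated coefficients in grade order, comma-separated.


Clifford conjugate sign for grade k: (-1)^(k(k+1)/2)
Grade 2: (-1)^(2*3/2) = (-1)^3 = -1, coeff 2 -> -2
Grade 3: (-1)^(3*4/2) = (-1)^6 = 1, coeff 4 -> 4
Grade 5: (-1)^(5*6/2) = (-1)^15 = -1, coeff 1 -> -1
Conjugated coefficients: -2, 4, -1


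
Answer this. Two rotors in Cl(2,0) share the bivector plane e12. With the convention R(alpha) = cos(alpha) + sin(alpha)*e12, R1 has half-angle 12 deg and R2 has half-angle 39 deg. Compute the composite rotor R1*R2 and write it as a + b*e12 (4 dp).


Same-plane rotors commute and their half-angles add:
R1*R2 = cos(a1 + a2) + sin(a1 + a2)*e12.
a1 + a2 = 12 + 39 = 51 deg
cos(51 deg) = 0.6293
sin(51 deg) = 0.7771
R1*R2 = 0.6293 + 0.7771*e12


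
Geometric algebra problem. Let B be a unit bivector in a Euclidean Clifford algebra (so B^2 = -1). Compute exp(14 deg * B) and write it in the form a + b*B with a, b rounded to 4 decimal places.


For a unit bivector B with B^2 = -1, the exponential series gives
e^(theta*B) = cos(theta) + sin(theta)*B (the GA analogue of Euler's formula).
theta = 14 degrees = 0.244346 rad
cos(14 deg) = 0.9703
sin(14 deg) = 0.2419
exp(theta*B) = 0.9703 + 0.2419*B


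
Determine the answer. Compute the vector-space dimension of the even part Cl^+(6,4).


Even subalgebra dimension = 2^(n-1)
n = 6 + 4 = 10
2^(10 - 1) = 2^9 = 512
Verification: sum of C(10,k) for even k = 1 + 45 + 210 + 210 + 45 + 1 = 512
Result = 512


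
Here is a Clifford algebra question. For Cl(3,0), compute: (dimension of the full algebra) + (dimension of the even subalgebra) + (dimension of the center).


n = 3 + 0 = 3
Total dim = 2^3 = 8
Even subalgebra dim = 2^2 = 4
n is odd, so center dim = 2
Sum = 8 + 4 + 2 = 14


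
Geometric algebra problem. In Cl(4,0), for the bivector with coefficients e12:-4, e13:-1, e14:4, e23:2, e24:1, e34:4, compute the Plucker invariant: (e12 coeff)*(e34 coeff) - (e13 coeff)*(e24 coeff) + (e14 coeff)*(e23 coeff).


Plucker relation: af - be + cd
a*f = (-4)*4 = -16
b*e = (-1)*1 = -1
c*d = 4*2 = 8
af - be + cd = -16 - (-1) + 8
= -7


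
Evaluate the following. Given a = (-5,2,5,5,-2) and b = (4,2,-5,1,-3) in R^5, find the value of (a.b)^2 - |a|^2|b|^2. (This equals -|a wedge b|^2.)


a . b = (-5)*4 + 2*2 + 5*(-5) + 5*1 + (-2)*(-3)
= -20 + 4 + (-25) + 5 + 6 = -30
|a|^2 = (-5)^2 + 2^2 + 5^2 + 5^2 + (-2)^2 = 83
|b|^2 = 4^2 + 2^2 + (-5)^2 + 1^2 + (-3)^2 = 55
(a.b)^2 = (-30)^2 = 900
|a|^2 * |b|^2 = 83 * 55 = 4565
Result = 900 - 4565 = -3665


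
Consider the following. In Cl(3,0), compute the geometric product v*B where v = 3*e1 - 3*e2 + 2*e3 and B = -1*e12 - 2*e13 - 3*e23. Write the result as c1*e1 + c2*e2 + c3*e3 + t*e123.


vB has grade-1 (vector) and grade-3 (trivector) parts: vB = (v _| B) + (v ^ B).
Vector part <vB>_1:
  e1: -v2*b12 - v3*b13 = -(-3)*(-1) - (2)*(-2) = 1
  e2: v1*b12 - v3*b23 = (3)*(-1) - (2)*(-3) = 3
  e3: v1*b13 + v2*b23 = (3)*(-2) + (-3)*(-3) = 3
Trivector part <vB>_3:
  e123: v1*b23 - v2*b13 + v3*b12 = (3)*(-3) - (-3)*(-2) + (2)*(-1) = -17
vB = 1*e1 + 3*e2 + 3*e3 - 17*e123


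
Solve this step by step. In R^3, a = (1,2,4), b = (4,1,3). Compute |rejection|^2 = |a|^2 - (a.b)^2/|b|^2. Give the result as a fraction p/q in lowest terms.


|a|^2 = 1^2 + 2^2 + 4^2 = 21
|b|^2 = 4^2 + 1^2 + 3^2 = 26
a . b = 1*4 + 2*1 + 4*3 = 18
(a.b)^2 = 18^2 = 324
|rej|^2 = 21 - 324/26
= (546 - 324)/26
= 222/26
In lowest terms: 111/13


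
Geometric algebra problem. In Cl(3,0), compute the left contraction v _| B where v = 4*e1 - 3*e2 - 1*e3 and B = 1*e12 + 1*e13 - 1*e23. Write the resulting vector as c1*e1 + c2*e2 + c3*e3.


Left contraction v _| B = <vB>_1 (grade-1 part of the geometric product vB).
Using e1_|e12 = e2, e2_|e12 = -e1, e1_|e13 = e3, e3_|e13 = -e1, e2_|e23 = e3, e3_|e23 = -e2:
e1 coeff: -v2*b12 - v3*b13 = -(-3)*(1) - (-1)*(1) = 4
e2 coeff: v1*b12 - v3*b23 = (4)*(1) - (-1)*(-1) = 3
e3 coeff: v1*b13 + v2*b23 = (4)*(1) + (-3)*(-1) = 7
v _| B = 4*e1 + 3*e2 + 7*e3


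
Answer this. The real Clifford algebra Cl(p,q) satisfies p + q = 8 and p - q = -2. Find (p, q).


We need p + q = 8 and p - q = -2.
Adding: 2p = 8 + (-2) = 6, so p = 3.
Then q = 8 - 3 = 5.
(p, q) = (3, 5)


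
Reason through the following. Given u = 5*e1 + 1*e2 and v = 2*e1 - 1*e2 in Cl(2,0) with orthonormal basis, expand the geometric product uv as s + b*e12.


Expand: (5*e1 + 1*e2)(2*e1 - 1*e2)
= 5*2*e1e1 + 5*(-1)*e1e2 + 1*2*e2e1 + 1*(-1)*e2e2
Using e1^2 = e2^2 = 1, e2e1 = -e1e2:
Scalar part s = 5*2 + 1*(-1) = 10 + (-1) = 9
Bivector part b = 5*(-1) - 1*2 = -5 - 2 = -7
uv = 9 - 7*e12


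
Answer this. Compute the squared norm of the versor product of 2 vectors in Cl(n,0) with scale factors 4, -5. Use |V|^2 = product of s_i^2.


Each vector v_i has |v_i|^2 = s_i^2
Squared scales: 4^2 = 16, (-5)^2 = 25
|V|^2 = 16 * 25
= 400


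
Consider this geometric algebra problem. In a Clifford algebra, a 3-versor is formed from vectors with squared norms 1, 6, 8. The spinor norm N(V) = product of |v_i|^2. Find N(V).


Spinor norm N(V) = |v1|^2 * |v2|^2 * ... * |v3|^2
= 1 * 6 * 8
Running product: 1, 6, 48
N(V) = 48


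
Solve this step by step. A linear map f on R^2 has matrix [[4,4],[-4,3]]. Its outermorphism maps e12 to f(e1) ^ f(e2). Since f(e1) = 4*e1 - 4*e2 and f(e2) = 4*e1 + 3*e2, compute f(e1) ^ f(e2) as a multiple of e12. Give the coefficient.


The outermorphism of a linear map f sends e1^e2 to f(e1)^f(e2).
f(e1) = 4*e1 - 4*e2
f(e2) = 4*e1 + 3*e2
f(e1) ^ f(e2) = (4*e1 - 4*e2) ^ (4*e1 + 3*e2)
= 4*3*e12 + (-4)*4*e21
= (12 - (-16))*e12
= 28*e12
Coefficient = 28


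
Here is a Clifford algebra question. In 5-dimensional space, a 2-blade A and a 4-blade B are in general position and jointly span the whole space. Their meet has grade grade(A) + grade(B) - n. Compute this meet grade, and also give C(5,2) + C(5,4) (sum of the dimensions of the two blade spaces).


Meet grade = grade(A) + grade(B) - n
= 2 + 4 - 5 = 1
C(5,2) = 10
C(5,4) = 5
dim_A + dim_B = 10 + 5 = 15


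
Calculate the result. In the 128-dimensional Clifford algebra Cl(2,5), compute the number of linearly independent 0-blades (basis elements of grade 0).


Number of grade-k basis blades in Cl(p,q) with n = p + q is C(n, k).
n = 2 + 5 = 7
C(7, 0) = 7! / (0! * 7!)
= 5040 / (1 * 5040)
= 1


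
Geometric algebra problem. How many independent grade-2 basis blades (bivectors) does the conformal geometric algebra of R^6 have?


The conformal model of R^6 uses Cl(7,1) with m = 6 + 2 = 8 generators.
Number of grade-2 blades = C(m, 2) = C(8, 2)
= 8*7/2 = 28


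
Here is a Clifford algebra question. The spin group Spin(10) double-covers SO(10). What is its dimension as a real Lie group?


Spin(n) double-covers SO(n); both have Lie algebra so(n) of dimension n(n-1)/2.
n = 10
n(n-1) = 10 * 9 = 90
dim Spin(10) = 90/2 = 45


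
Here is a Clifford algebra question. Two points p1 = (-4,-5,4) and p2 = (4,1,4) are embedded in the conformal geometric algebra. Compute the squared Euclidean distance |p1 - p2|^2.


p1 - p2 = (-8, -6, 0)
|p1 - p2|^2 = (-8)^2 + (-6)^2 + 0^2
= 64 + 36 + 0
= 100


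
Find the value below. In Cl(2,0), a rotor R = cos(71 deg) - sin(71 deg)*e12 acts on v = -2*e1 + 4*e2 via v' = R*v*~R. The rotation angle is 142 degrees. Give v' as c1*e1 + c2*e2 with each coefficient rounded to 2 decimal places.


Rotor R = cos(71deg) - sin(71deg)*e12
Rotation angle theta = 2 * 71 = 142 degrees
v' = R*v*~R rotates v by theta.
cos(142deg) = -0.7880, sin(142deg) = 0.6157
v'_1 = -2*cos(142deg) - 4*sin(142deg)
= -2*(-0.7880) - 4*0.6157
= -0.89
v'_2 = -2*sin(142deg) + 4*cos(142deg)
= -2*0.6157 + 4*(-0.7880)
= -4.38
v' = -0.89*e1 - 4.38*e2


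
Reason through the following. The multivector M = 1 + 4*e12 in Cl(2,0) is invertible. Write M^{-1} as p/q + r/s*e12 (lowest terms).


M = 1 + 4*e12, where e12^2 = -1.
Since M commutes with its reverse ~M = a - b*e12, M * ~M = a^2 - b^2*e12^2 = a^2 + b^2.
So M^{-1} = ~M / (a^2 + b^2) = (a - b*e12)/(a^2 + b^2).
a^2 + b^2 = 1 + 16 = 17
Scalar part = 1/17 = 1/17
Bivector coeff = -4/17 = -4/17
M^{-1} = 1/17 - 4/17*e12


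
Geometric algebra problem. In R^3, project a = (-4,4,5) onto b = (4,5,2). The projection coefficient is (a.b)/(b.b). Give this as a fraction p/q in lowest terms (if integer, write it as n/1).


Projection coefficient = (a . b) / (b . b)
a . b = (-4)*4 + 4*5 + 5*2
= -16 + 20 + 10 = 14
b . b = 4^2 + 5^2 + 2^2
= 16 + 25 + 4 = 45
Coefficient = 14/45
In lowest terms: 14/45


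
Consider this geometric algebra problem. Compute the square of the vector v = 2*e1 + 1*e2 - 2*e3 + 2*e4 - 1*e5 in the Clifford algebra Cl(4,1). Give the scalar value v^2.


v^2 = sum of c_i^2 * e_i^2
Positive signature terms (e_i^2 = +1): 2^2 + 1^2 + (-2)^2 + 2^2 = 13
Negative signature terms (e_j^2 = -1): (-1)^2 = 1
v^2 = 13 - 1 = 12


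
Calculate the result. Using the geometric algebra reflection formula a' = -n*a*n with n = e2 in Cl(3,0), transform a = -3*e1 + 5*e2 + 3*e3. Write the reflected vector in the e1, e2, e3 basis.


Reflection formula: a' = -n*a*n, with n = e2 (unit vector, n^2 = 1).
For reflection through hyperplane perp to e2:
The component along e2 flips sign, others stay.
a = (-3, 5, 3)
a' = (-3, -5, 3)
a' = -3*e1 - 5*e2 + 3*e3


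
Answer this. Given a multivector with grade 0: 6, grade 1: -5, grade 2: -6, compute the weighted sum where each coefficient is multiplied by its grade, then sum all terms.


Grade-weighted sum = sum of grade_k * coefficient_k
0*6 = 0
1*(-5) = -5
2*(-6) = -12
Total = 0 + (-5) + (-12) = -17


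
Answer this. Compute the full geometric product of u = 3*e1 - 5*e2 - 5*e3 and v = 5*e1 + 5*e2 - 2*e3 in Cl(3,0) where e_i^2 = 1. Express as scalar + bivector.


In Cl(3,0): e_i^2 = 1, e_ie_j = -e_je_i for i != j.
Scalar part = u . v = 3*5 + (-5)*5 + (-5)*(-2)
= 15 + (-25) + 10 = 0
e12 coeff = 3*5 - (-5)*5 = 15 - (-25) = 40
e13 coeff = 3*(-2) - (-5)*5 = -6 - (-25) = 19
e23 coeff = (-5)*(-2) - (-5)*5 = 10 - (-25) = 35
uv = 0 + 40*e12 + 19*e13 + 35*e23


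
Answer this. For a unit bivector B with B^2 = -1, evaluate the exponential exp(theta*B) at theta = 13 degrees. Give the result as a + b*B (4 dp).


For a unit bivector B with B^2 = -1, the exponential series gives
e^(theta*B) = cos(theta) + sin(theta)*B (the GA analogue of Euler's formula).
theta = 13 degrees = 0.226893 rad
cos(13 deg) = 0.9744
sin(13 deg) = 0.2250
exp(theta*B) = 0.9744 + 0.2250*B


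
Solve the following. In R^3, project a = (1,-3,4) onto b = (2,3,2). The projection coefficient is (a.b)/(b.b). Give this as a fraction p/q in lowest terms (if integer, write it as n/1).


Projection coefficient = (a . b) / (b . b)
a . b = 1*2 + (-3)*3 + 4*2
= 2 + (-9) + 8 = 1
b . b = 2^2 + 3^2 + 2^2
= 4 + 9 + 4 = 17
Coefficient = 1/17
In lowest terms: 1/17


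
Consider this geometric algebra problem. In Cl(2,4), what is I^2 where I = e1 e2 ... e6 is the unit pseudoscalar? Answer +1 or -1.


The pseudoscalar I = e1...e_n (product of all n generators) of Cl(p,q) satisfies I^2 = (-1)^(q + n(n-1)/2).
p = 2, q = 4, n = p + q = 6
n(n-1)/2 = 6 * 5 / 2 = 15
Exponent = q + n(n-1)/2 = 4 + 15 = 19
I^2 = (-1)^19 = -1


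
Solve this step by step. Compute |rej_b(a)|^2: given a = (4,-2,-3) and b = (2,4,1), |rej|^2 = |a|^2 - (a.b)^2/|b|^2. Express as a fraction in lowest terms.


|a|^2 = 4^2 + (-2)^2 + (-3)^2 = 29
|b|^2 = 2^2 + 4^2 + 1^2 = 21
a . b = 4*2 + (-2)*4 + (-3)*1 = -3
(a.b)^2 = (-3)^2 = 9
|rej|^2 = 29 - 9/21
= (609 - 9)/21
= 600/21
In lowest terms: 200/7


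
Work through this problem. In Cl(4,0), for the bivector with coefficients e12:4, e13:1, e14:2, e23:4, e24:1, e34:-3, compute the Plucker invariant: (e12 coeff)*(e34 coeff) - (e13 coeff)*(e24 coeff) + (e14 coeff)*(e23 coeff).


Plucker relation: af - be + cd
a*f = 4*(-3) = -12
b*e = 1*1 = 1
c*d = 2*4 = 8
af - be + cd = -12 - 1 + 8
= -5


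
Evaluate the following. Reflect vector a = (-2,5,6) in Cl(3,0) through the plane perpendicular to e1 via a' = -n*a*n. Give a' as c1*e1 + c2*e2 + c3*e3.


Reflection formula: a' = -n*a*n, with n = e1 (unit vector, n^2 = 1).
For reflection through hyperplane perp to e1:
The component along e1 flips sign, others stay.
a = (-2, 5, 6)
a' = (2, 5, 6)
a' = 2*e1 + 5*e2 + 6*e3


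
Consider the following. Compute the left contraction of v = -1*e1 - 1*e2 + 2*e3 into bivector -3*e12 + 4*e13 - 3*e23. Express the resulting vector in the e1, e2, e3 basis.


Left contraction v _| B = <vB>_1 (grade-1 part of the geometric product vB).
Using e1_|e12 = e2, e2_|e12 = -e1, e1_|e13 = e3, e3_|e13 = -e1, e2_|e23 = e3, e3_|e23 = -e2:
e1 coeff: -v2*b12 - v3*b13 = -(-1)*(-3) - (2)*(4) = -11
e2 coeff: v1*b12 - v3*b23 = (-1)*(-3) - (2)*(-3) = 9
e3 coeff: v1*b13 + v2*b23 = (-1)*(4) + (-1)*(-3) = -1
v _| B = -11*e1 + 9*e2 - 1*e3


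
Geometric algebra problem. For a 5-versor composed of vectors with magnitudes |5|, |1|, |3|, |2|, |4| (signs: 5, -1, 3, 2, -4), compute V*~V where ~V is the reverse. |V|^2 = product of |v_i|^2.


Each vector v_i has |v_i|^2 = s_i^2
Squared scales: 5^2 = 25, (-1)^2 = 1, 3^2 = 9, 2^2 = 4, (-4)^2 = 16
|V|^2 = 25 * 1 * 9 * 4 * 16
= 14400


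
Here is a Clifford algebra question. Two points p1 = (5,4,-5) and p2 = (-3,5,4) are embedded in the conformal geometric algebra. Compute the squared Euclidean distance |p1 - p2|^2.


p1 - p2 = (8, -1, -9)
|p1 - p2|^2 = 8^2 + (-1)^2 + (-9)^2
= 64 + 1 + 81
= 146


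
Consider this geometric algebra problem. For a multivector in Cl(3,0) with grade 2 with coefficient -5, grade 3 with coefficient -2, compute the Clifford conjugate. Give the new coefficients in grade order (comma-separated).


Clifford conjugate sign for grade k: (-1)^(k(k+1)/2)
Grade 2: (-1)^(2*3/2) = (-1)^3 = -1, coeff -5 -> 5
Grade 3: (-1)^(3*4/2) = (-1)^6 = 1, coeff -2 -> -2
Conjugated coefficients: 5, -2


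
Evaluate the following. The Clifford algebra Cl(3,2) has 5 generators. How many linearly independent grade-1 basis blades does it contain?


Number of grade-k basis blades in Cl(p,q) with n = p + q is C(n, k).
n = 3 + 2 = 5
C(5, 1) = 5! / (1! * 4!)
= 120 / (1 * 24)
= 5


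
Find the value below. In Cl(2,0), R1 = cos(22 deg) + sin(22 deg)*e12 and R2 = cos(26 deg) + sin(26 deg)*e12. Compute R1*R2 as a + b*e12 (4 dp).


Same-plane rotors commute and their half-angles add:
R1*R2 = cos(a1 + a2) + sin(a1 + a2)*e12.
a1 + a2 = 22 + 26 = 48 deg
cos(48 deg) = 0.6691
sin(48 deg) = 0.7431
R1*R2 = 0.6691 + 0.7431*e12


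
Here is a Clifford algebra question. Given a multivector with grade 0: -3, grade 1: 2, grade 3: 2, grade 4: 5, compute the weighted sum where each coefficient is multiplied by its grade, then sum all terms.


Grade-weighted sum = sum of grade_k * coefficient_k
0*(-3) = 0
1*2 = 2
3*2 = 6
4*5 = 20
Total = 0 + 2 + 6 + 20 = 28


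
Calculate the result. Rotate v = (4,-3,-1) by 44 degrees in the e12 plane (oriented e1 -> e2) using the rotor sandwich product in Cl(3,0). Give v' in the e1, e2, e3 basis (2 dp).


Rotor R = cos(22deg) - sin(22deg)*e12
Rotation angle theta = 2 * 22 = 44 degrees in the e12 plane (e1 -> e2).
The component perpendicular to the plane (e3) is invariant: v'_3 = v3 = -1.00
cos(44deg) = 0.7193, sin(44deg) = 0.6947
v'_1 = v1*cos(theta) - v2*sin(theta) = 4*0.7193 - (-3)*0.6947 = 4.96
v'_2 = v1*sin(theta) + v2*cos(theta) = 4*0.6947 + (-3)*0.7193 = 0.62
v' = 4.96*e1 + 0.62*e2 - 1.00*e3


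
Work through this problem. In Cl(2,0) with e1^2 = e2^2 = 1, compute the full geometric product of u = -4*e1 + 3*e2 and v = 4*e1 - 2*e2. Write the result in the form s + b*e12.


Expand: (-4*e1 + 3*e2)(4*e1 - 2*e2)
= (-4)*4*e1e1 + (-4)*(-2)*e1e2 + 3*4*e2e1 + 3*(-2)*e2e2
Using e1^2 = e2^2 = 1, e2e1 = -e1e2:
Scalar part s = (-4)*4 + 3*(-2) = -16 + (-6) = -22
Bivector part b = (-4)*(-2) - 3*4 = 8 - 12 = -4
uv = -22 - 4*e12


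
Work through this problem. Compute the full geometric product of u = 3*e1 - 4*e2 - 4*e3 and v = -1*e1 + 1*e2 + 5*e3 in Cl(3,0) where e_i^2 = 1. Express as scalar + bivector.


In Cl(3,0): e_i^2 = 1, e_ie_j = -e_je_i for i != j.
Scalar part = u . v = 3*(-1) + (-4)*1 + (-4)*5
= -3 + (-4) + (-20) = -27
e12 coeff = 3*1 - (-4)*(-1) = 3 - 4 = -1
e13 coeff = 3*5 - (-4)*(-1) = 15 - 4 = 11
e23 coeff = (-4)*5 - (-4)*1 = -20 - (-4) = -16
uv = -27 - 1*e12 + 11*e13 - 16*e23
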